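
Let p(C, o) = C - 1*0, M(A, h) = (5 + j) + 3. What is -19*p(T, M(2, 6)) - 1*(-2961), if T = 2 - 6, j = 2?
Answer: 3037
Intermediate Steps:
M(A, h) = 10 (M(A, h) = (5 + 2) + 3 = 7 + 3 = 10)
T = -4
p(C, o) = C (p(C, o) = C + 0 = C)
-19*p(T, M(2, 6)) - 1*(-2961) = -19*(-4) - 1*(-2961) = 76 + 2961 = 3037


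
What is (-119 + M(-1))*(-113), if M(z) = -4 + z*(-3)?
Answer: 13560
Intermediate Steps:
M(z) = -4 - 3*z
(-119 + M(-1))*(-113) = (-119 + (-4 - 3*(-1)))*(-113) = (-119 + (-4 + 3))*(-113) = (-119 - 1)*(-113) = -120*(-113) = 13560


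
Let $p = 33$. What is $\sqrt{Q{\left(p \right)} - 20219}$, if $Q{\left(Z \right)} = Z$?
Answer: $i \sqrt{20186} \approx 142.08 i$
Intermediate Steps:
$\sqrt{Q{\left(p \right)} - 20219} = \sqrt{33 - 20219} = \sqrt{-20186} = i \sqrt{20186}$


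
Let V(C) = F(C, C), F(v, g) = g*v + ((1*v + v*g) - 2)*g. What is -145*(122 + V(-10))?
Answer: 95410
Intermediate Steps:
F(v, g) = g*v + g*(-2 + v + g*v) (F(v, g) = g*v + ((v + g*v) - 2)*g = g*v + (-2 + v + g*v)*g = g*v + g*(-2 + v + g*v))
V(C) = C*(-2 + C² + 2*C) (V(C) = C*(-2 + 2*C + C*C) = C*(-2 + 2*C + C²) = C*(-2 + C² + 2*C))
-145*(122 + V(-10)) = -145*(122 - 10*(-2 + (-10)² + 2*(-10))) = -145*(122 - 10*(-2 + 100 - 20)) = -145*(122 - 10*78) = -145*(122 - 780) = -145*(-658) = 95410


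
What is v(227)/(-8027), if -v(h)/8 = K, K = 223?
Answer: 1784/8027 ≈ 0.22225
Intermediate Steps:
v(h) = -1784 (v(h) = -8*223 = -1784)
v(227)/(-8027) = -1784/(-8027) = -1784*(-1/8027) = 1784/8027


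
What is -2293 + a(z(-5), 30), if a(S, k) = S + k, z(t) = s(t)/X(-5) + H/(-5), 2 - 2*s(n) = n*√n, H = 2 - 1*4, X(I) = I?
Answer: -11314/5 - I*√5/2 ≈ -2262.8 - 1.118*I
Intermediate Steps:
H = -2 (H = 2 - 4 = -2)
s(n) = 1 - n^(3/2)/2 (s(n) = 1 - n*√n/2 = 1 - n^(3/2)/2)
z(t) = ⅕ + t^(3/2)/10 (z(t) = (1 - t^(3/2)/2)/(-5) - 2/(-5) = (1 - t^(3/2)/2)*(-⅕) - 2*(-⅕) = (-⅕ + t^(3/2)/10) + ⅖ = ⅕ + t^(3/2)/10)
-2293 + a(z(-5), 30) = -2293 + ((⅕ + (-5)^(3/2)/10) + 30) = -2293 + ((⅕ + (-5*I*√5)/10) + 30) = -2293 + ((⅕ - I*√5/2) + 30) = -2293 + (151/5 - I*√5/2) = -11314/5 - I*√5/2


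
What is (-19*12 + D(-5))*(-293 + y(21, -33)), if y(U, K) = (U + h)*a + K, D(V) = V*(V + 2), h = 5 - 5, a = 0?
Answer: 69438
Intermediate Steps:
h = 0
D(V) = V*(2 + V)
y(U, K) = K (y(U, K) = (U + 0)*0 + K = U*0 + K = 0 + K = K)
(-19*12 + D(-5))*(-293 + y(21, -33)) = (-19*12 - 5*(2 - 5))*(-293 - 33) = (-228 - 5*(-3))*(-326) = (-228 + 15)*(-326) = -213*(-326) = 69438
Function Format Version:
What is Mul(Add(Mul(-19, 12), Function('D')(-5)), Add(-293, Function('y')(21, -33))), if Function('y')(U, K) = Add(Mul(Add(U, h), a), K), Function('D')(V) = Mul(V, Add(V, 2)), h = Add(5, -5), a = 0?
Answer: 69438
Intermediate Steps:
h = 0
Function('D')(V) = Mul(V, Add(2, V))
Function('y')(U, K) = K (Function('y')(U, K) = Add(Mul(Add(U, 0), 0), K) = Add(Mul(U, 0), K) = Add(0, K) = K)
Mul(Add(Mul(-19, 12), Function('D')(-5)), Add(-293, Function('y')(21, -33))) = Mul(Add(Mul(-19, 12), Mul(-5, Add(2, -5))), Add(-293, -33)) = Mul(Add(-228, Mul(-5, -3)), -326) = Mul(Add(-228, 15), -326) = Mul(-213, -326) = 69438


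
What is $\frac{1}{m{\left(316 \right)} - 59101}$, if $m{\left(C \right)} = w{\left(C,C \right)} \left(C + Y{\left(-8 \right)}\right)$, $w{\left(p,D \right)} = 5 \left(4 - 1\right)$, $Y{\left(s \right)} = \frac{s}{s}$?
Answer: $- \frac{1}{54346} \approx -1.8401 \cdot 10^{-5}$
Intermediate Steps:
$Y{\left(s \right)} = 1$
$w{\left(p,D \right)} = 15$ ($w{\left(p,D \right)} = 5 \cdot 3 = 15$)
$m{\left(C \right)} = 15 + 15 C$ ($m{\left(C \right)} = 15 \left(C + 1\right) = 15 \left(1 + C\right) = 15 + 15 C$)
$\frac{1}{m{\left(316 \right)} - 59101} = \frac{1}{\left(15 + 15 \cdot 316\right) - 59101} = \frac{1}{\left(15 + 4740\right) - 59101} = \frac{1}{4755 - 59101} = \frac{1}{-54346} = - \frac{1}{54346}$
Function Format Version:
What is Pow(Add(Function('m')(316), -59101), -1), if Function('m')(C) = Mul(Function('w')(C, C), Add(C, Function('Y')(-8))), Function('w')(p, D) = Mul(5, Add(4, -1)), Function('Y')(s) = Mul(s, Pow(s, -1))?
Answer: Rational(-1, 54346) ≈ -1.8401e-5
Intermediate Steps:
Function('Y')(s) = 1
Function('w')(p, D) = 15 (Function('w')(p, D) = Mul(5, 3) = 15)
Function('m')(C) = Add(15, Mul(15, C)) (Function('m')(C) = Mul(15, Add(C, 1)) = Mul(15, Add(1, C)) = Add(15, Mul(15, C)))
Pow(Add(Function('m')(316), -59101), -1) = Pow(Add(Add(15, Mul(15, 316)), -59101), -1) = Pow(Add(Add(15, 4740), -59101), -1) = Pow(Add(4755, -59101), -1) = Pow(-54346, -1) = Rational(-1, 54346)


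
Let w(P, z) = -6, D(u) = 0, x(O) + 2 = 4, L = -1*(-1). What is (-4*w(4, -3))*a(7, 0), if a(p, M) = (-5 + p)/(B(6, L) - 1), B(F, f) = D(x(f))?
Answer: -48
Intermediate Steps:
L = 1
x(O) = 2 (x(O) = -2 + 4 = 2)
B(F, f) = 0
a(p, M) = 5 - p (a(p, M) = (-5 + p)/(0 - 1) = (-5 + p)/(-1) = (-5 + p)*(-1) = 5 - p)
(-4*w(4, -3))*a(7, 0) = (-4*(-6))*(5 - 1*7) = 24*(5 - 7) = 24*(-2) = -48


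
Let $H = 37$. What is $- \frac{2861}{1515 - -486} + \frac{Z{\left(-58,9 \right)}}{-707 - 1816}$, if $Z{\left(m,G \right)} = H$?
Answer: $- \frac{27940}{19343} \approx -1.4445$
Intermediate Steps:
$Z{\left(m,G \right)} = 37$
$- \frac{2861}{1515 - -486} + \frac{Z{\left(-58,9 \right)}}{-707 - 1816} = - \frac{2861}{1515 - -486} + \frac{37}{-707 - 1816} = - \frac{2861}{1515 + 486} + \frac{37}{-707 - 1816} = - \frac{2861}{2001} + \frac{37}{-2523} = \left(-2861\right) \frac{1}{2001} + 37 \left(- \frac{1}{2523}\right) = - \frac{2861}{2001} - \frac{37}{2523} = - \frac{27940}{19343}$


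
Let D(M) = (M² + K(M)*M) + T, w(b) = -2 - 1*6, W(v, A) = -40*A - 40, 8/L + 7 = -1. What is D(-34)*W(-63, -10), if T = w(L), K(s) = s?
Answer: 829440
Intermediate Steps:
L = -1 (L = 8/(-7 - 1) = 8/(-8) = 8*(-⅛) = -1)
W(v, A) = -40 - 40*A
w(b) = -8 (w(b) = -2 - 6 = -8)
T = -8
D(M) = -8 + 2*M² (D(M) = (M² + M*M) - 8 = (M² + M²) - 8 = 2*M² - 8 = -8 + 2*M²)
D(-34)*W(-63, -10) = (-8 + 2*(-34)²)*(-40 - 40*(-10)) = (-8 + 2*1156)*(-40 + 400) = (-8 + 2312)*360 = 2304*360 = 829440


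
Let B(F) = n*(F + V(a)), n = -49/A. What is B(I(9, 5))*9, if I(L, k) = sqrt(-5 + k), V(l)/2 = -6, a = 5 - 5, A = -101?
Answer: -5292/101 ≈ -52.396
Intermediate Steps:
n = 49/101 (n = -49/(-101) = -49*(-1/101) = 49/101 ≈ 0.48515)
a = 0
V(l) = -12 (V(l) = 2*(-6) = -12)
B(F) = -588/101 + 49*F/101 (B(F) = 49*(F - 12)/101 = 49*(-12 + F)/101 = -588/101 + 49*F/101)
B(I(9, 5))*9 = (-588/101 + 49*sqrt(-5 + 5)/101)*9 = (-588/101 + 49*sqrt(0)/101)*9 = (-588/101 + (49/101)*0)*9 = (-588/101 + 0)*9 = -588/101*9 = -5292/101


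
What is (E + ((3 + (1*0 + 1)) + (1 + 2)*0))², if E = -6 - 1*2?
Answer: 16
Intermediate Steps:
E = -8 (E = -6 - 2 = -8)
(E + ((3 + (1*0 + 1)) + (1 + 2)*0))² = (-8 + ((3 + (1*0 + 1)) + (1 + 2)*0))² = (-8 + ((3 + (0 + 1)) + 3*0))² = (-8 + ((3 + 1) + 0))² = (-8 + (4 + 0))² = (-8 + 4)² = (-4)² = 16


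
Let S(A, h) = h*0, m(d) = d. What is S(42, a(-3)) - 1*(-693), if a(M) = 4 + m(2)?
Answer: 693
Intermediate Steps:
a(M) = 6 (a(M) = 4 + 2 = 6)
S(A, h) = 0
S(42, a(-3)) - 1*(-693) = 0 - 1*(-693) = 0 + 693 = 693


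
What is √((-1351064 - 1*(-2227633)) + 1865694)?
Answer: √2742263 ≈ 1656.0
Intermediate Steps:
√((-1351064 - 1*(-2227633)) + 1865694) = √((-1351064 + 2227633) + 1865694) = √(876569 + 1865694) = √2742263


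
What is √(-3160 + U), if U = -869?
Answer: I*√4029 ≈ 63.474*I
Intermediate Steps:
√(-3160 + U) = √(-3160 - 869) = √(-4029) = I*√4029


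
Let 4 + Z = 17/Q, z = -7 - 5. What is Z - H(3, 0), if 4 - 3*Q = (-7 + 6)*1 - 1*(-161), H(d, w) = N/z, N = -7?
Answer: -383/78 ≈ -4.9103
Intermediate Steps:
z = -12
H(d, w) = 7/12 (H(d, w) = -7/(-12) = -7*(-1/12) = 7/12)
Q = -52 (Q = 4/3 - ((-7 + 6)*1 - 1*(-161))/3 = 4/3 - (-1*1 + 161)/3 = 4/3 - (-1 + 161)/3 = 4/3 - ⅓*160 = 4/3 - 160/3 = -52)
Z = -225/52 (Z = -4 + 17/(-52) = -4 + 17*(-1/52) = -4 - 17/52 = -225/52 ≈ -4.3269)
Z - H(3, 0) = -225/52 - 1*7/12 = -225/52 - 7/12 = -383/78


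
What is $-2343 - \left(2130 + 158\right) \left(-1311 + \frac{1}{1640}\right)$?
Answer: $\frac{614430839}{205} \approx 2.9972 \cdot 10^{6}$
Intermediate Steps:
$-2343 - \left(2130 + 158\right) \left(-1311 + \frac{1}{1640}\right) = -2343 - 2288 \left(-1311 + \frac{1}{1640}\right) = -2343 - 2288 \left(- \frac{2150039}{1640}\right) = -2343 - - \frac{614911154}{205} = -2343 + \frac{614911154}{205} = \frac{614430839}{205}$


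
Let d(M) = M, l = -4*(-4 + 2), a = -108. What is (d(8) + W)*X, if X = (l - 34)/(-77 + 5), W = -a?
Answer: 377/9 ≈ 41.889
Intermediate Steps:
l = 8 (l = -4*(-2) = 8)
W = 108 (W = -1*(-108) = 108)
X = 13/36 (X = (8 - 34)/(-77 + 5) = -26/(-72) = -26*(-1/72) = 13/36 ≈ 0.36111)
(d(8) + W)*X = (8 + 108)*(13/36) = 116*(13/36) = 377/9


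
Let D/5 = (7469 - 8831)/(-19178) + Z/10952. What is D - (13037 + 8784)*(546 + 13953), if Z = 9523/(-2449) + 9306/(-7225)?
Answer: -117580711716367095309001/371640799740040 ≈ -3.1638e+8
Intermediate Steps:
Z = -91594069/17694025 (Z = 9523*(-1/2449) + 9306*(-1/7225) = -9523/2449 - 9306/7225 = -91594069/17694025 ≈ -5.1766)
D = 131089263458159/371640799740040 (D = 5*((7469 - 8831)/(-19178) - 91594069/17694025/10952) = 5*(-1362*(-1/19178) - 91594069/17694025*1/10952) = 5*(681/9589 - 91594069/193784961800) = 5*(131089263458159/1858203998700200) = 131089263458159/371640799740040 ≈ 0.35273)
D - (13037 + 8784)*(546 + 13953) = 131089263458159/371640799740040 - (13037 + 8784)*(546 + 13953) = 131089263458159/371640799740040 - 21821*14499 = 131089263458159/371640799740040 - 1*316382679 = 131089263458159/371640799740040 - 316382679 = -117580711716367095309001/371640799740040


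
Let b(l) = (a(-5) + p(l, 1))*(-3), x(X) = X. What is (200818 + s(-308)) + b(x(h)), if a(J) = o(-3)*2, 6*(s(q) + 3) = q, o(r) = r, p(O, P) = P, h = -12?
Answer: 602336/3 ≈ 2.0078e+5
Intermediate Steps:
s(q) = -3 + q/6
a(J) = -6 (a(J) = -3*2 = -6)
b(l) = 15 (b(l) = (-6 + 1)*(-3) = -5*(-3) = 15)
(200818 + s(-308)) + b(x(h)) = (200818 + (-3 + (⅙)*(-308))) + 15 = (200818 + (-3 - 154/3)) + 15 = (200818 - 163/3) + 15 = 602291/3 + 15 = 602336/3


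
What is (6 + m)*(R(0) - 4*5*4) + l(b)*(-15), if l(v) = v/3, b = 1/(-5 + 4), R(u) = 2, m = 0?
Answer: -463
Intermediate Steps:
b = -1 (b = 1/(-1) = -1)
l(v) = v/3 (l(v) = v*(1/3) = v/3)
(6 + m)*(R(0) - 4*5*4) + l(b)*(-15) = (6 + 0)*(2 - 4*5*4) + ((1/3)*(-1))*(-15) = 6*(2 - 20*4) - 1/3*(-15) = 6*(2 - 80) + 5 = 6*(-78) + 5 = -468 + 5 = -463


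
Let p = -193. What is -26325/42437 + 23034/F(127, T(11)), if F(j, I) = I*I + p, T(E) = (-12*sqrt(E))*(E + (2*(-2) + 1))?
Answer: -1686148617/4293902971 ≈ -0.39268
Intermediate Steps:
T(E) = -12*sqrt(E)*(-3 + E) (T(E) = (-12*sqrt(E))*(E + (-4 + 1)) = (-12*sqrt(E))*(E - 3) = (-12*sqrt(E))*(-3 + E) = -12*sqrt(E)*(-3 + E))
F(j, I) = -193 + I**2 (F(j, I) = I*I - 193 = I**2 - 193 = -193 + I**2)
-26325/42437 + 23034/F(127, T(11)) = -26325/42437 + 23034/(-193 + (12*sqrt(11)*(3 - 1*11))**2) = -26325*1/42437 + 23034/(-193 + (12*sqrt(11)*(3 - 11))**2) = -26325/42437 + 23034/(-193 + (12*sqrt(11)*(-8))**2) = -26325/42437 + 23034/(-193 + (-96*sqrt(11))**2) = -26325/42437 + 23034/(-193 + 101376) = -26325/42437 + 23034/101183 = -1686148617/4293902971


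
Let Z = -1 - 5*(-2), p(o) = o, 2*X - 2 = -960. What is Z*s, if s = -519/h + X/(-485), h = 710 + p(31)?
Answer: 309672/119795 ≈ 2.5850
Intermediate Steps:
X = -479 (X = 1 + (½)*(-960) = 1 - 480 = -479)
h = 741 (h = 710 + 31 = 741)
Z = 9 (Z = -1 + 10 = 9)
s = 34408/119795 (s = -519/741 - 479/(-485) = -519*1/741 - 479*(-1/485) = -173/247 + 479/485 = 34408/119795 ≈ 0.28722)
Z*s = 9*(34408/119795) = 309672/119795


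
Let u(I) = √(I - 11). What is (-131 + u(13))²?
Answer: (131 - √2)² ≈ 16792.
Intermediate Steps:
u(I) = √(-11 + I)
(-131 + u(13))² = (-131 + √(-11 + 13))² = (-131 + √2)²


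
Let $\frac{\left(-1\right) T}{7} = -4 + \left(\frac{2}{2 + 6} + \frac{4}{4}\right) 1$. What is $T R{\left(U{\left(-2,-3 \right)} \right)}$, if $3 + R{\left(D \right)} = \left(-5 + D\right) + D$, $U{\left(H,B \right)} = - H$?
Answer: $-77$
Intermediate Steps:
$R{\left(D \right)} = -8 + 2 D$ ($R{\left(D \right)} = -3 + \left(\left(-5 + D\right) + D\right) = -3 + \left(-5 + 2 D\right) = -8 + 2 D$)
$T = \frac{77}{4}$ ($T = - 7 \left(-4 + \left(\frac{2}{2 + 6} + \frac{4}{4}\right) 1\right) = - 7 \left(-4 + \left(\frac{2}{8} + 4 \cdot \frac{1}{4}\right) 1\right) = - 7 \left(-4 + \left(2 \cdot \frac{1}{8} + 1\right) 1\right) = - 7 \left(-4 + \left(\frac{1}{4} + 1\right) 1\right) = - 7 \left(-4 + \frac{5}{4} \cdot 1\right) = - 7 \left(-4 + \frac{5}{4}\right) = \left(-7\right) \left(- \frac{11}{4}\right) = \frac{77}{4} \approx 19.25$)
$T R{\left(U{\left(-2,-3 \right)} \right)} = \frac{77 \left(-8 + 2 \left(\left(-1\right) \left(-2\right)\right)\right)}{4} = \frac{77 \left(-8 + 2 \cdot 2\right)}{4} = \frac{77 \left(-8 + 4\right)}{4} = \frac{77}{4} \left(-4\right) = -77$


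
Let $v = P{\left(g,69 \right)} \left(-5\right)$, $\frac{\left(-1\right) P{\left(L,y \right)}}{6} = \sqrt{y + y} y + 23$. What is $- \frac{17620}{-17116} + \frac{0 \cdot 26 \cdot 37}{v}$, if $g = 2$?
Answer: $\frac{4405}{4279} \approx 1.0294$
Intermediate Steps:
$P{\left(L,y \right)} = -138 - 6 \sqrt{2} y^{\frac{3}{2}}$ ($P{\left(L,y \right)} = - 6 \left(\sqrt{y + y} y + 23\right) = - 6 \left(\sqrt{2 y} y + 23\right) = - 6 \left(\sqrt{2} \sqrt{y} y + 23\right) = - 6 \left(\sqrt{2} y^{\frac{3}{2}} + 23\right) = - 6 \left(23 + \sqrt{2} y^{\frac{3}{2}}\right) = -138 - 6 \sqrt{2} y^{\frac{3}{2}}$)
$v = 690 + 2070 \sqrt{138}$ ($v = \left(-138 - 6 \sqrt{2} \cdot 69^{\frac{3}{2}}\right) \left(-5\right) = \left(-138 - 6 \sqrt{2} \cdot 69 \sqrt{69}\right) \left(-5\right) = \left(-138 - 414 \sqrt{138}\right) \left(-5\right) = 690 + 2070 \sqrt{138} \approx 25007.0$)
$- \frac{17620}{-17116} + \frac{0 \cdot 26 \cdot 37}{v} = - \frac{17620}{-17116} + \frac{0 \cdot 26 \cdot 37}{690 + 2070 \sqrt{138}} = \left(-17620\right) \left(- \frac{1}{17116}\right) + \frac{0 \cdot 37}{690 + 2070 \sqrt{138}} = \frac{4405}{4279} + \frac{0}{690 + 2070 \sqrt{138}} = \frac{4405}{4279} + 0 = \frac{4405}{4279}$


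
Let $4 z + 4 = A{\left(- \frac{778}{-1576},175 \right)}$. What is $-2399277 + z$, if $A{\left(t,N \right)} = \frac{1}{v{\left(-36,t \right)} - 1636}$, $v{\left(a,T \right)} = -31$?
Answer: $- \frac{15998385705}{6668} \approx -2.3993 \cdot 10^{6}$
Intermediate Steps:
$A{\left(t,N \right)} = - \frac{1}{1667}$ ($A{\left(t,N \right)} = \frac{1}{-31 - 1636} = \frac{1}{-1667} = - \frac{1}{1667}$)
$z = - \frac{6669}{6668}$ ($z = -1 + \frac{1}{4} \left(- \frac{1}{1667}\right) = -1 - \frac{1}{6668} = - \frac{6669}{6668} \approx -1.0002$)
$-2399277 + z = -2399277 - \frac{6669}{6668} = - \frac{15998385705}{6668}$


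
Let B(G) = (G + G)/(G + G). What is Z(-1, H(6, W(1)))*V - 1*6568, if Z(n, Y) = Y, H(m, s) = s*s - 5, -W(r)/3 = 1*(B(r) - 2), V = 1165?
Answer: -1908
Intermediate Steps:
B(G) = 1 (B(G) = (2*G)/((2*G)) = (2*G)*(1/(2*G)) = 1)
W(r) = 3 (W(r) = -3*(1 - 2) = -3*(-1) = 3)
H(m, s) = -5 + s**2 (H(m, s) = s**2 - 5 = -5 + s**2)
Z(-1, H(6, W(1)))*V - 1*6568 = (-5 + 3**2)*1165 - 1*6568 = (-5 + 9)*1165 - 6568 = 4*1165 - 6568 = 4660 - 6568 = -1908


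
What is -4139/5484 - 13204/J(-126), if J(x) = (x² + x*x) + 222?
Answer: -34125187/29224236 ≈ -1.1677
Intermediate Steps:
J(x) = 222 + 2*x² (J(x) = (x² + x²) + 222 = 2*x² + 222 = 222 + 2*x²)
-4139/5484 - 13204/J(-126) = -4139/5484 - 13204/(222 + 2*(-126)²) = -4139*1/5484 - 13204/(222 + 2*15876) = -4139/5484 - 13204/(222 + 31752) = -4139/5484 - 13204/31974 = -4139/5484 - 13204*1/31974 = -4139/5484 - 6602/15987 = -34125187/29224236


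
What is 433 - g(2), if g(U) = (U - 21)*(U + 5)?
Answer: 566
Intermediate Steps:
g(U) = (-21 + U)*(5 + U)
433 - g(2) = 433 - (-105 + 2**2 - 16*2) = 433 - (-105 + 4 - 32) = 433 - 1*(-133) = 433 + 133 = 566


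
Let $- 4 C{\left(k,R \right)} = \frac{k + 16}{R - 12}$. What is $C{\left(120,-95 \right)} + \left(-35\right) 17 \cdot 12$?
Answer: $- \frac{763946}{107} \approx -7139.7$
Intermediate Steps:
$C{\left(k,R \right)} = - \frac{16 + k}{4 \left(-12 + R\right)}$ ($C{\left(k,R \right)} = - \frac{\left(k + 16\right) \frac{1}{R - 12}}{4} = - \frac{\left(16 + k\right) \frac{1}{-12 + R}}{4} = - \frac{\frac{1}{-12 + R} \left(16 + k\right)}{4} = - \frac{16 + k}{4 \left(-12 + R\right)}$)
$C{\left(120,-95 \right)} + \left(-35\right) 17 \cdot 12 = \frac{-16 - 120}{4 \left(-12 - 95\right)} + \left(-35\right) 17 \cdot 12 = \frac{-16 - 120}{4 \left(-107\right)} - 7140 = \frac{1}{4} \left(- \frac{1}{107}\right) \left(-136\right) - 7140 = \frac{34}{107} - 7140 = - \frac{763946}{107}$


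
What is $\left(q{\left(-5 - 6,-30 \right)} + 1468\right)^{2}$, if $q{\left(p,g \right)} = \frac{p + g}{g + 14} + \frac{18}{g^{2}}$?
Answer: $\frac{346018062289}{160000} \approx 2.1626 \cdot 10^{6}$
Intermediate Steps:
$q{\left(p,g \right)} = \frac{18}{g^{2}} + \frac{g + p}{14 + g}$ ($q{\left(p,g \right)} = \frac{g + p}{14 + g} + \frac{18}{g^{2}} = \frac{18}{g^{2}} + \frac{g + p}{14 + g}$)
$\left(q{\left(-5 - 6,-30 \right)} + 1468\right)^{2} = \left(\frac{252 + \left(-30\right)^{3} + 18 \left(-30\right) + \left(-5 - 6\right) \left(-30\right)^{2}}{900 \left(14 - 30\right)} + 1468\right)^{2} = \left(\frac{252 - 27000 - 540 + \left(-5 - 6\right) 900}{900 \left(-16\right)} + 1468\right)^{2} = \left(\frac{1}{900} \left(- \frac{1}{16}\right) \left(252 - 27000 - 540 - 9900\right) + 1468\right)^{2} = \left(\frac{1}{900} \left(- \frac{1}{16}\right) \left(-37188\right) + 1468\right)^{2} = \left(\frac{1033}{400} + 1468\right)^{2} = \left(\frac{588233}{400}\right)^{2} = \frac{346018062289}{160000}$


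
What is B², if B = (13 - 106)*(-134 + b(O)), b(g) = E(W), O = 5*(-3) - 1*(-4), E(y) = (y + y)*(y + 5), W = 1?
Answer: 128731716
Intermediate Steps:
E(y) = 2*y*(5 + y) (E(y) = (2*y)*(5 + y) = 2*y*(5 + y))
O = -11 (O = -15 + 4 = -11)
b(g) = 12 (b(g) = 2*1*(5 + 1) = 2*1*6 = 12)
B = 11346 (B = (13 - 106)*(-134 + 12) = -93*(-122) = 11346)
B² = 11346² = 128731716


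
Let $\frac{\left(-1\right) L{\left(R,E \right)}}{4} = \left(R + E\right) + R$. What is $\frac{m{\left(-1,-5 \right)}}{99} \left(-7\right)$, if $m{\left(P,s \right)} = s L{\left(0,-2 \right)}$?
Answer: $\frac{280}{99} \approx 2.8283$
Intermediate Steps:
$L{\left(R,E \right)} = - 8 R - 4 E$ ($L{\left(R,E \right)} = - 4 \left(\left(R + E\right) + R\right) = - 4 \left(\left(E + R\right) + R\right) = - 4 \left(E + 2 R\right) = - 8 R - 4 E$)
$m{\left(P,s \right)} = 8 s$ ($m{\left(P,s \right)} = s \left(\left(-8\right) 0 - -8\right) = s \left(0 + 8\right) = s 8 = 8 s$)
$\frac{m{\left(-1,-5 \right)}}{99} \left(-7\right) = \frac{8 \left(-5\right)}{99} \left(-7\right) = \frac{1}{99} \left(-40\right) \left(-7\right) = \left(- \frac{40}{99}\right) \left(-7\right) = \frac{280}{99}$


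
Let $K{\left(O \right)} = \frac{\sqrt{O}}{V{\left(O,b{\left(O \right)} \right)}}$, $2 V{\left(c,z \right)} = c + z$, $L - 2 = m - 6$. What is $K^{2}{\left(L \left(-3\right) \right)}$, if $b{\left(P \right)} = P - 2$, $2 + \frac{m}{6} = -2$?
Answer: $\frac{84}{6889} \approx 0.012193$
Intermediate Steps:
$m = -24$ ($m = -12 + 6 \left(-2\right) = -12 - 12 = -24$)
$b{\left(P \right)} = -2 + P$ ($b{\left(P \right)} = P - 2 = -2 + P$)
$L = -28$ ($L = 2 - 30 = -28$)
$V{\left(c,z \right)} = \frac{c}{2} + \frac{z}{2}$ ($V{\left(c,z \right)} = \frac{c + z}{2} = \frac{c}{2} + \frac{z}{2}$)
$K{\left(O \right)} = \frac{\sqrt{O}}{-1 + O}$ ($K{\left(O \right)} = \frac{\sqrt{O}}{\frac{O}{2} + \frac{-2 + O}{2}} = \frac{\sqrt{O}}{\frac{O}{2} + \left(-1 + \frac{O}{2}\right)} = \frac{\sqrt{O}}{-1 + O}$)
$K^{2}{\left(L \left(-3\right) \right)} = \left(\frac{\sqrt{\left(-28\right) \left(-3\right)}}{-1 - -84}\right)^{2} = \left(\frac{\sqrt{84}}{-1 + 84}\right)^{2} = \left(\frac{2 \sqrt{21}}{83}\right)^{2} = \frac{84}{6889}$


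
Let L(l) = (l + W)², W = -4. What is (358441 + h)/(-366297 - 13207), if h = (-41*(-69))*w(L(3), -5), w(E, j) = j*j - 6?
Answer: -25762/23719 ≈ -1.0861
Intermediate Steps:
L(l) = (-4 + l)² (L(l) = (l - 4)² = (-4 + l)²)
w(E, j) = -6 + j² (w(E, j) = j² - 6 = -6 + j²)
h = 53751 (h = (-41*(-69))*(-6 + (-5)²) = 2829*(-6 + 25) = 2829*19 = 53751)
(358441 + h)/(-366297 - 13207) = (358441 + 53751)/(-366297 - 13207) = 412192/(-379504) = 412192*(-1/379504) = -25762/23719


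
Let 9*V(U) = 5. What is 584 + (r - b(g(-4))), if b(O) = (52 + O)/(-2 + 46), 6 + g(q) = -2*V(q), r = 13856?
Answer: 1429459/99 ≈ 14439.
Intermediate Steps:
V(U) = 5/9 (V(U) = (1/9)*5 = 5/9)
g(q) = -64/9 (g(q) = -6 - 2*5/9 = -6 - 10/9 = -64/9)
b(O) = 13/11 + O/44 (b(O) = (52 + O)/44 = (52 + O)*(1/44) = 13/11 + O/44)
584 + (r - b(g(-4))) = 584 + (13856 - (13/11 + (1/44)*(-64/9))) = 584 + (13856 - (13/11 - 16/99)) = 584 + (13856 - 1*101/99) = 584 + (13856 - 101/99) = 584 + 1371643/99 = 1429459/99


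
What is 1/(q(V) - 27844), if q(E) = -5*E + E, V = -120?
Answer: -1/27364 ≈ -3.6544e-5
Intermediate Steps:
q(E) = -4*E
1/(q(V) - 27844) = 1/(-4*(-120) - 27844) = 1/(480 - 27844) = 1/(-27364) = -1/27364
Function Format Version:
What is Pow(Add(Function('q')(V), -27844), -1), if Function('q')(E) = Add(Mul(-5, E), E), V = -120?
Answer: Rational(-1, 27364) ≈ -3.6544e-5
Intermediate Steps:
Function('q')(E) = Mul(-4, E)
Pow(Add(Function('q')(V), -27844), -1) = Pow(Add(Mul(-4, -120), -27844), -1) = Pow(Add(480, -27844), -1) = Pow(-27364, -1) = Rational(-1, 27364)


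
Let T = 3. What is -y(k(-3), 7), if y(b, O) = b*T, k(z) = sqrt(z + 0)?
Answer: -3*I*sqrt(3) ≈ -5.1962*I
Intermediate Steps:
k(z) = sqrt(z)
y(b, O) = 3*b (y(b, O) = b*3 = 3*b)
-y(k(-3), 7) = -3*sqrt(-3) = -3*I*sqrt(3)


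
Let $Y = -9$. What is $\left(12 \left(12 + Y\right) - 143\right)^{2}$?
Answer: $11449$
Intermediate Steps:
$\left(12 \left(12 + Y\right) - 143\right)^{2} = \left(12 \left(12 - 9\right) - 143\right)^{2} = \left(12 \cdot 3 + \left(-246 + 103\right)\right)^{2} = \left(36 - 143\right)^{2} = \left(-107\right)^{2} = 11449$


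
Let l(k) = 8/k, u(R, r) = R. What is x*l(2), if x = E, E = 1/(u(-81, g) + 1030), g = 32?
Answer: 4/949 ≈ 0.0042150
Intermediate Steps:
E = 1/949 (E = 1/(-81 + 1030) = 1/949 ≈ 0.0010537)
x = 1/949 ≈ 0.0010537
x*l(2) = (8/2)/949 = (8*(½))/949 = (1/949)*4 = 4/949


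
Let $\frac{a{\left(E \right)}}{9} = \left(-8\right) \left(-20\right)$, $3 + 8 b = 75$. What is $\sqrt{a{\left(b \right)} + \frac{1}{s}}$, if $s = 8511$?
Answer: $\frac{\sqrt{104309462751}}{8511} \approx 37.947$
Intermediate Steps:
$b = 9$ ($b = - \frac{3}{8} + \frac{1}{8} \cdot 75 = - \frac{3}{8} + \frac{75}{8} = 9$)
$a{\left(E \right)} = 1440$ ($a{\left(E \right)} = 9 \left(\left(-8\right) \left(-20\right)\right) = 9 \cdot 160 = 1440$)
$\sqrt{a{\left(b \right)} + \frac{1}{s}} = \sqrt{1440 + \frac{1}{8511}} = \sqrt{\frac{12255841}{8511}} = \frac{\sqrt{104309462751}}{8511}$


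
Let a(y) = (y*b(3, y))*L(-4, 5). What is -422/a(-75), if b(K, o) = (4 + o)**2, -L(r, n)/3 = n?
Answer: -422/5671125 ≈ -7.4412e-5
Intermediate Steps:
L(r, n) = -3*n
a(y) = -15*y*(4 + y)**2 (a(y) = (y*(4 + y)**2)*(-3*5) = (y*(4 + y)**2)*(-15) = -15*y*(4 + y)**2)
-422/a(-75) = -422*1/(1125*(4 - 75)**2) = -422/((-15*(-75)*(-71)**2)) = -422/((-15*(-75)*5041)) = -422/5671125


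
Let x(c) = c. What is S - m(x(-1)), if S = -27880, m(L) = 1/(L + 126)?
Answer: -3485001/125 ≈ -27880.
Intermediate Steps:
m(L) = 1/(126 + L)
S - m(x(-1)) = -27880 - 1/(126 - 1) = -27880 - 1/125 = -3485001/125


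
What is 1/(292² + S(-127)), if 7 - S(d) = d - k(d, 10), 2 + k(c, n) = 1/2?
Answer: 2/170793 ≈ 1.1710e-5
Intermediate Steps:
k(c, n) = -3/2 (k(c, n) = -2 + 1/2 = -2 + ½ = -3/2)
S(d) = 11/2 - d (S(d) = 7 - (d - 1*(-3/2)) = 7 - (d + 3/2) = 7 - (3/2 + d) = 7 + (-3/2 - d) = 11/2 - d)
1/(292² + S(-127)) = 1/(292² + (11/2 - 1*(-127))) = 1/(85264 + (11/2 + 127)) = 1/(85264 + 265/2) = 1/(170793/2) = 2/170793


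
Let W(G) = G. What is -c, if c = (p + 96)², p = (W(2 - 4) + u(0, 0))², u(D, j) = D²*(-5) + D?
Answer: -10000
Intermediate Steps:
u(D, j) = D - 5*D² (u(D, j) = -5*D² + D = D - 5*D²)
p = 4 (p = ((2 - 4) + 0*(1 - 5*0))² = (-2 + 0*(1 + 0))² = (-2 + 0*1)² = (-2 + 0)² = (-2)² = 4)
c = 10000 (c = (4 + 96)² = 100² = 10000)
-c = -1*10000 = -10000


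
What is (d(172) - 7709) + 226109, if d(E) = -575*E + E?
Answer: 119672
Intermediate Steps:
d(E) = -574*E
(d(172) - 7709) + 226109 = (-574*172 - 7709) + 226109 = (-98728 - 7709) + 226109 = -106437 + 226109 = 119672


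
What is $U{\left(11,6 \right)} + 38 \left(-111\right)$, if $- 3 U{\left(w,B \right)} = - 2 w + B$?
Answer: $- \frac{12638}{3} \approx -4212.7$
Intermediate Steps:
$U{\left(w,B \right)} = - \frac{B}{3} + \frac{2 w}{3}$ ($U{\left(w,B \right)} = - \frac{- 2 w + B}{3} = - \frac{B - 2 w}{3} = - \frac{B}{3} + \frac{2 w}{3}$)
$U{\left(11,6 \right)} + 38 \left(-111\right) = \left(\left(- \frac{1}{3}\right) 6 + \frac{2}{3} \cdot 11\right) + 38 \left(-111\right) = \left(-2 + \frac{22}{3}\right) - 4218 = \frac{16}{3} - 4218 = - \frac{12638}{3}$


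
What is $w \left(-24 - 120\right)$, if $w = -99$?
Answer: $14256$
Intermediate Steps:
$w \left(-24 - 120\right) = - 99 \left(-24 - 120\right) = \left(-99\right) \left(-144\right) = 14256$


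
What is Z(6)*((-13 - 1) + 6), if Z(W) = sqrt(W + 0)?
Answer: -8*sqrt(6) ≈ -19.596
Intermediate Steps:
Z(W) = sqrt(W)
Z(6)*((-13 - 1) + 6) = sqrt(6)*((-13 - 1) + 6) = sqrt(6)*(-14 + 6) = sqrt(6)*(-8) = -8*sqrt(6)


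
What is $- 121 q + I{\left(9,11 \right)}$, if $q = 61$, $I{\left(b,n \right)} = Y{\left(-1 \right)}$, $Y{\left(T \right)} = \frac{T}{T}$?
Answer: $-7380$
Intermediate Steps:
$Y{\left(T \right)} = 1$
$I{\left(b,n \right)} = 1$
$- 121 q + I{\left(9,11 \right)} = \left(-121\right) 61 + 1 = -7381 + 1 = -7380$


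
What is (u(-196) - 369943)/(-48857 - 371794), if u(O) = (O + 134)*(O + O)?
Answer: 16459/20031 ≈ 0.82168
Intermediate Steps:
u(O) = 2*O*(134 + O) (u(O) = (134 + O)*(2*O) = 2*O*(134 + O))
(u(-196) - 369943)/(-48857 - 371794) = (2*(-196)*(134 - 196) - 369943)/(-48857 - 371794) = (2*(-196)*(-62) - 369943)/(-420651) = (24304 - 369943)*(-1/420651) = -345639*(-1/420651) = 16459/20031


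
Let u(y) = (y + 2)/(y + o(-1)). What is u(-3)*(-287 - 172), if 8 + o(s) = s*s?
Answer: -459/10 ≈ -45.900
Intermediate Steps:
o(s) = -8 + s² (o(s) = -8 + s*s = -8 + s²)
u(y) = (2 + y)/(-7 + y) (u(y) = (y + 2)/(y + (-8 + (-1)²)) = (2 + y)/(y + (-8 + 1)) = (2 + y)/(y - 7) = (2 + y)/(-7 + y))
u(-3)*(-287 - 172) = ((2 - 3)/(-7 - 3))*(-287 - 172) = (-1/(-10))*(-459) = -⅒*(-1)*(-459) = (⅒)*(-459) = -459/10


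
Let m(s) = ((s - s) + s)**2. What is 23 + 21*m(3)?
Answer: 212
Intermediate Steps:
m(s) = s**2 (m(s) = (0 + s)**2 = s**2)
23 + 21*m(3) = 23 + 21*3**2 = 23 + 21*9 = 23 + 189 = 212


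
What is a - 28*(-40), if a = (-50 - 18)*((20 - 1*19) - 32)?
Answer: 3228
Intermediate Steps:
a = 2108 (a = -68*((20 - 19) - 32) = -68*(1 - 32) = -68*(-31) = 2108)
a - 28*(-40) = 2108 - 28*(-40) = 2108 + 1120 = 3228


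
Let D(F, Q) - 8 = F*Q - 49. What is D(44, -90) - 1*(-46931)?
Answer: 42930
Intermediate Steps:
D(F, Q) = -41 + F*Q (D(F, Q) = 8 + (F*Q - 49) = 8 + (-49 + F*Q) = -41 + F*Q)
D(44, -90) - 1*(-46931) = (-41 + 44*(-90)) - 1*(-46931) = (-41 - 3960) + 46931 = -4001 + 46931 = 42930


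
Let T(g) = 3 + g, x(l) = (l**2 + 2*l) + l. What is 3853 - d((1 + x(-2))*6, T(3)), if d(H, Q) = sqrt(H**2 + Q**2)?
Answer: 3853 - 6*sqrt(2) ≈ 3844.5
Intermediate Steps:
x(l) = l**2 + 3*l
3853 - d((1 + x(-2))*6, T(3)) = 3853 - sqrt(((1 - 2*(3 - 2))*6)**2 + (3 + 3)**2) = 3853 - sqrt(((1 - 2*1)*6)**2 + 6**2) = 3853 - sqrt(((1 - 2)*6)**2 + 36) = 3853 - sqrt((-1*6)**2 + 36) = 3853 - sqrt((-6)**2 + 36) = 3853 - sqrt(36 + 36) = 3853 - sqrt(72) = 3853 - 6*sqrt(2)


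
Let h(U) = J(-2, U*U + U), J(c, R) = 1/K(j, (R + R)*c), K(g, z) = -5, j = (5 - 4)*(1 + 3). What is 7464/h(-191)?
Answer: -37320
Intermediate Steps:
j = 4 (j = 1*4 = 4)
J(c, R) = -1/5 (J(c, R) = 1/(-5) = -1/5)
h(U) = -1/5
7464/h(-191) = 7464/(-1/5) = 7464*(-5) = -37320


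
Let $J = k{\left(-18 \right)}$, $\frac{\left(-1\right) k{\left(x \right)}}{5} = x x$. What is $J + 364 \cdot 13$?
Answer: $3112$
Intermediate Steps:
$k{\left(x \right)} = - 5 x^{2}$ ($k{\left(x \right)} = - 5 x x = - 5 x^{2}$)
$J = -1620$ ($J = - 5 \left(-18\right)^{2} = \left(-5\right) 324 = -1620$)
$J + 364 \cdot 13 = -1620 + 364 \cdot 13 = -1620 + 4732 = 3112$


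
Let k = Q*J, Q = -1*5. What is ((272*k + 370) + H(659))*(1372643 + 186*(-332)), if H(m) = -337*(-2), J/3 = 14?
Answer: -73509523716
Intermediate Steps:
Q = -5
J = 42 (J = 3*14 = 42)
H(m) = 674
k = -210 (k = -5*42 = -210)
((272*k + 370) + H(659))*(1372643 + 186*(-332)) = ((272*(-210) + 370) + 674)*(1372643 + 186*(-332)) = ((-57120 + 370) + 674)*(1372643 - 61752) = (-56750 + 674)*1310891 = -56076*1310891 = -73509523716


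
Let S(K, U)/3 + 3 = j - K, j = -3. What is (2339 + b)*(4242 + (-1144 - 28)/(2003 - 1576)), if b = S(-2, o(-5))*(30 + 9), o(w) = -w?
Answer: 3386813102/427 ≈ 7.9316e+6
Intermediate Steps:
S(K, U) = -18 - 3*K (S(K, U) = -9 + 3*(-3 - K) = -9 + (-9 - 3*K) = -18 - 3*K)
b = -468 (b = (-18 - 3*(-2))*(30 + 9) = (-18 + 6)*39 = -12*39 = -468)
(2339 + b)*(4242 + (-1144 - 28)/(2003 - 1576)) = (2339 - 468)*(4242 + (-1144 - 28)/(2003 - 1576)) = 1871*(4242 - 1172/427) = 1871*(1810162/427) = 3386813102/427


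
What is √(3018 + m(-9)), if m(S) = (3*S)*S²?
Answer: √831 ≈ 28.827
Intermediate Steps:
m(S) = 3*S³
√(3018 + m(-9)) = √(3018 + 3*(-9)³) = √(3018 + 3*(-729)) = √(3018 - 2187) = √831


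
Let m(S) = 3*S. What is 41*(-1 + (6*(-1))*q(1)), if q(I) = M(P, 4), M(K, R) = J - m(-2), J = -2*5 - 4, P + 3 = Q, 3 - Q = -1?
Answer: 1927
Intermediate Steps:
Q = 4 (Q = 3 - 1*(-1) = 3 + 1 = 4)
P = 1 (P = -3 + 4 = 1)
J = -14 (J = -10 - 4 = -14)
M(K, R) = -8 (M(K, R) = -14 - 3*(-2) = -14 - 1*(-6) = -14 + 6 = -8)
q(I) = -8
41*(-1 + (6*(-1))*q(1)) = 41*(-1 + (6*(-1))*(-8)) = 41*(-1 - 6*(-8)) = 41*(-1 + 48) = 41*47 = 1927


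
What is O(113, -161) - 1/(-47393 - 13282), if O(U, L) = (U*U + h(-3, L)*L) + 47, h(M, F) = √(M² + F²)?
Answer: 777610801/60675 - 161*√25930 ≈ -13110.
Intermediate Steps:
h(M, F) = √(F² + M²)
O(U, L) = 47 + U² + L*√(9 + L²) (O(U, L) = (U*U + √(L² + (-3)²)*L) + 47 = (U² + √(L² + 9)*L) + 47 = (U² + √(9 + L²)*L) + 47 = (U² + L*√(9 + L²)) + 47 = 47 + U² + L*√(9 + L²))
O(113, -161) - 1/(-47393 - 13282) = (47 + 113² - 161*√(9 + (-161)²)) - 1/(-47393 - 13282) = (47 + 12769 - 161*√(9 + 25921)) - 1/(-60675) = (47 + 12769 - 161*√25930) - 1*(-1/60675) = (12816 - 161*√25930) + 1/60675 = 777610801/60675 - 161*√25930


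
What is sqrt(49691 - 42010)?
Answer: sqrt(7681) ≈ 87.641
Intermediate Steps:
sqrt(49691 - 42010) = sqrt(7681)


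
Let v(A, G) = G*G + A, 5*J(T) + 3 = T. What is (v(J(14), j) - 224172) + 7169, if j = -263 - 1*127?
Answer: -324504/5 ≈ -64901.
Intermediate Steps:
J(T) = -3/5 + T/5
j = -390 (j = -263 - 127 = -390)
v(A, G) = A + G**2 (v(A, G) = G**2 + A = A + G**2)
(v(J(14), j) - 224172) + 7169 = (((-3/5 + (1/5)*14) + (-390)**2) - 224172) + 7169 = (((-3/5 + 14/5) + 152100) - 224172) + 7169 = ((11/5 + 152100) - 224172) + 7169 = (760511/5 - 224172) + 7169 = -360349/5 + 7169 = -324504/5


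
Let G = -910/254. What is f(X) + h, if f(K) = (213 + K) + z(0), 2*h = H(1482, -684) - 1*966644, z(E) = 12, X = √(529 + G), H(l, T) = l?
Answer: -482356 + 2*√2118614/127 ≈ -4.8233e+5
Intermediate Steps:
G = -455/127 (G = -910*1/254 = -455/127 ≈ -3.5827)
X = 2*√2118614/127 (X = √(529 - 455/127) = √(66728/127) = 2*√2118614/127 ≈ 22.922)
h = -482581 (h = (1482 - 1*966644)/2 = (1482 - 966644)/2 = (½)*(-965162) = -482581)
f(K) = 225 + K (f(K) = (213 + K) + 12 = 225 + K)
f(X) + h = (225 + 2*√2118614/127) - 482581 = -482356 + 2*√2118614/127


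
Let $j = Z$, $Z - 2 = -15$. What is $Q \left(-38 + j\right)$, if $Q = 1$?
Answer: $-51$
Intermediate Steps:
$Z = -13$ ($Z = 2 - 15 = -13$)
$j = -13$
$Q \left(-38 + j\right) = 1 \left(-38 - 13\right) = 1 \left(-51\right) = -51$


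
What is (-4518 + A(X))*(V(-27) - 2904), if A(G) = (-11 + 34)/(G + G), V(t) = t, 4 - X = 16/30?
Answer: 1376183637/104 ≈ 1.3233e+7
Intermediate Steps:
X = 52/15 (X = 4 - 16/30 = 4 - 1*8/15 = 4 - 8/15 = 52/15 ≈ 3.4667)
A(G) = 23/(2*G) (A(G) = 23/((2*G)) = 23*(1/(2*G)) = 23/(2*G))
(-4518 + A(X))*(V(-27) - 2904) = (-4518 + 23/(2*(52/15)))*(-27 - 2904) = (-4518 + (23/2)*(15/52))*(-2931) = (-4518 + 345/104)*(-2931) = -469527/104*(-2931) = 1376183637/104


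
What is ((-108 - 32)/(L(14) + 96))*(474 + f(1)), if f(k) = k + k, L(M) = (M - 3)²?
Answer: -9520/31 ≈ -307.10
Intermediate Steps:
L(M) = (-3 + M)²
f(k) = 2*k
((-108 - 32)/(L(14) + 96))*(474 + f(1)) = ((-108 - 32)/((-3 + 14)² + 96))*(474 + 2*1) = (-140/(11² + 96))*(474 + 2) = -140/(121 + 96)*476 = -140/217*476 = -140*1/217*476 = -20/31*476 = -9520/31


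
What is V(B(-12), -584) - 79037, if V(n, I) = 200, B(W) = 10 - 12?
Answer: -78837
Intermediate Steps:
B(W) = -2
V(B(-12), -584) - 79037 = 200 - 79037 = -78837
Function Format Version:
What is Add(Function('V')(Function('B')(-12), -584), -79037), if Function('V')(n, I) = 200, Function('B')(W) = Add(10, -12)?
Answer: -78837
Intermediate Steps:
Function('B')(W) = -2
Add(Function('V')(Function('B')(-12), -584), -79037) = Add(200, -79037) = -78837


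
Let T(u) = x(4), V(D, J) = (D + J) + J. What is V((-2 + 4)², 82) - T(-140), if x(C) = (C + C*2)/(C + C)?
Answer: 333/2 ≈ 166.50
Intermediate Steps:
V(D, J) = D + 2*J
x(C) = 3/2 (x(C) = (C + 2*C)/((2*C)) = (3*C)*(1/(2*C)) = 3/2)
T(u) = 3/2
V((-2 + 4)², 82) - T(-140) = ((-2 + 4)² + 2*82) - 1*3/2 = (2² + 164) - 3/2 = (4 + 164) - 3/2 = 168 - 3/2 = 333/2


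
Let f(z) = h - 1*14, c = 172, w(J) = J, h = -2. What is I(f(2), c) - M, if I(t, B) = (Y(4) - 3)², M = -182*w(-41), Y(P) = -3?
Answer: -7426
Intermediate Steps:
f(z) = -16 (f(z) = -2 - 1*14 = -2 - 14 = -16)
M = 7462 (M = -182*(-41) = 7462)
I(t, B) = 36 (I(t, B) = (-3 - 3)² = (-6)² = 36)
I(f(2), c) - M = 36 - 1*7462 = 36 - 7462 = -7426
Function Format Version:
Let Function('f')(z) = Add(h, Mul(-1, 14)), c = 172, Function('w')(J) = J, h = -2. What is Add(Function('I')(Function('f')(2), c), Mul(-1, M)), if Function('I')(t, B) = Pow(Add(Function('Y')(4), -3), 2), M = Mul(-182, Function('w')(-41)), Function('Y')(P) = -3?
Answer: -7426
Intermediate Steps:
Function('f')(z) = -16 (Function('f')(z) = Add(-2, Mul(-1, 14)) = Add(-2, -14) = -16)
M = 7462 (M = Mul(-182, -41) = 7462)
Function('I')(t, B) = 36 (Function('I')(t, B) = Pow(Add(-3, -3), 2) = Pow(-6, 2) = 36)
Add(Function('I')(Function('f')(2), c), Mul(-1, M)) = Add(36, Mul(-1, 7462)) = Add(36, -7462) = -7426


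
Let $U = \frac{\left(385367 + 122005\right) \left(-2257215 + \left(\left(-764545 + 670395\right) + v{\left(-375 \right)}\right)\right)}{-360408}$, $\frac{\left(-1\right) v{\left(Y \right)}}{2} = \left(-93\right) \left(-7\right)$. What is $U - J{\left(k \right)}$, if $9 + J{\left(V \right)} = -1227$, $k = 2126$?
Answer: $\frac{99510235451}{30034} \approx 3.3133 \cdot 10^{6}$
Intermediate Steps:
$v{\left(Y \right)} = -1302$ ($v{\left(Y \right)} = - 2 \left(\left(-93\right) \left(-7\right)\right) = \left(-2\right) 651 = -1302$)
$J{\left(V \right)} = -1236$ ($J{\left(V \right)} = -9 - 1227 = -1236$)
$U = \frac{99473113427}{30034}$ ($U = \frac{\left(385367 + 122005\right) \left(-2257215 + \left(\left(-764545 + 670395\right) - 1302\right)\right)}{-360408} = 507372 \left(-2257215 - 95452\right) \left(- \frac{1}{360408}\right) = 507372 \left(-2352667\right) \left(- \frac{1}{360408}\right) = \left(-1193677361124\right) \left(- \frac{1}{360408}\right) = \frac{99473113427}{30034} \approx 3.312 \cdot 10^{6}$)
$U - J{\left(k \right)} = \frac{99473113427}{30034} - -1236 = \frac{99473113427}{30034} + 1236 = \frac{99510235451}{30034}$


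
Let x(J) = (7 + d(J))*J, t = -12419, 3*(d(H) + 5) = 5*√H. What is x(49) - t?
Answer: 39266/3 ≈ 13089.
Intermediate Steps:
d(H) = -5 + 5*√H/3 (d(H) = -5 + (5*√H)/3 = -5 + 5*√H/3)
x(J) = J*(2 + 5*√J/3) (x(J) = (7 + (-5 + 5*√J/3))*J = (2 + 5*√J/3)*J = J*(2 + 5*√J/3))
x(49) - t = (⅓)*49*(6 + 5*√49) - 1*(-12419) = (⅓)*49*(6 + 5*7) + 12419 = (⅓)*49*(6 + 35) + 12419 = (⅓)*49*41 + 12419 = 2009/3 + 12419 = 39266/3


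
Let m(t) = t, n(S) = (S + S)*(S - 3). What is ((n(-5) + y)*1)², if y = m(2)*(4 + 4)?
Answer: 9216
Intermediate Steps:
n(S) = 2*S*(-3 + S) (n(S) = (2*S)*(-3 + S) = 2*S*(-3 + S))
y = 16 (y = 2*(4 + 4) = 2*8 = 16)
((n(-5) + y)*1)² = ((2*(-5)*(-3 - 5) + 16)*1)² = ((2*(-5)*(-8) + 16)*1)² = ((80 + 16)*1)² = (96*1)² = 96² = 9216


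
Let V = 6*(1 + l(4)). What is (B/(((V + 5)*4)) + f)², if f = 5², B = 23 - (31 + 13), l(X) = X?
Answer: 247009/400 ≈ 617.52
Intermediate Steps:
V = 30 (V = 6*(1 + 4) = 6*5 = 30)
B = -21 (B = 23 - 1*44 = 23 - 44 = -21)
f = 25
(B/(((V + 5)*4)) + f)² = (-21*1/(4*(30 + 5)) + 25)² = (-21/(35*4) + 25)² = (-21/140 + 25)² = (-21*1/140 + 25)² = (-3/20 + 25)² = (497/20)² = 247009/400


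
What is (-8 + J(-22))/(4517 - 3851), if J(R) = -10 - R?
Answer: 2/333 ≈ 0.0060060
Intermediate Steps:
(-8 + J(-22))/(4517 - 3851) = (-8 + (-10 - 1*(-22)))/(4517 - 3851) = (-8 + (-10 + 22))/666 = (-8 + 12)*(1/666) = 4*(1/666) = 2/333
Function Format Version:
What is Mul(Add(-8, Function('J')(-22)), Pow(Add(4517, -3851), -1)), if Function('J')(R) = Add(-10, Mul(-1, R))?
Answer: Rational(2, 333) ≈ 0.0060060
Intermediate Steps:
Mul(Add(-8, Function('J')(-22)), Pow(Add(4517, -3851), -1)) = Mul(Add(-8, Add(-10, Mul(-1, -22))), Pow(Add(4517, -3851), -1)) = Mul(Add(-8, Add(-10, 22)), Pow(666, -1)) = Mul(Add(-8, 12), Rational(1, 666)) = Mul(4, Rational(1, 666)) = Rational(2, 333)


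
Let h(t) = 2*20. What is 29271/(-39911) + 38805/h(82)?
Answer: 309515103/319288 ≈ 969.39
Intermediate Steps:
h(t) = 40
29271/(-39911) + 38805/h(82) = 29271/(-39911) + 38805/40 = 29271*(-1/39911) + 38805*(1/40) = -29271/39911 + 7761/8 = 309515103/319288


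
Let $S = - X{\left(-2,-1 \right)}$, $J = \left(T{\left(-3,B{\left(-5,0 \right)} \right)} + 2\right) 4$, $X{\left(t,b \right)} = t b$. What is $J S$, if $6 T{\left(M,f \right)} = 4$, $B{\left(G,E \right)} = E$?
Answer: $- \frac{64}{3} \approx -21.333$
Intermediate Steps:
$T{\left(M,f \right)} = \frac{2}{3}$ ($T{\left(M,f \right)} = \frac{1}{6} \cdot 4 = \frac{2}{3}$)
$X{\left(t,b \right)} = b t$
$J = \frac{32}{3}$ ($J = \left(\frac{2}{3} + 2\right) 4 = \frac{8}{3} \cdot 4 = \frac{32}{3} \approx 10.667$)
$S = -2$ ($S = - \left(-1\right) \left(-2\right) = \left(-1\right) 2 = -2$)
$J S = \frac{32}{3} \left(-2\right) = - \frac{64}{3}$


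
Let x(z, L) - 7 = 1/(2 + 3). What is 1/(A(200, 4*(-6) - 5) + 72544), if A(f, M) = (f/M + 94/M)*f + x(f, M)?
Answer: 145/10225924 ≈ 1.4180e-5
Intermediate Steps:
x(z, L) = 36/5 (x(z, L) = 7 + 1/(2 + 3) = 7 + 1/5 = 36/5)
A(f, M) = 36/5 + f*(94/M + f/M) (A(f, M) = (f/M + 94/M)*f + 36/5 = (94/M + f/M)*f + 36/5 = f*(94/M + f/M) + 36/5 = 36/5 + f*(94/M + f/M))
1/(A(200, 4*(-6) - 5) + 72544) = 1/((200**2 + 94*200 + 36*(4*(-6) - 5)/5)/(4*(-6) - 5) + 72544) = 1/((40000 + 18800 + 36*(-24 - 5)/5)/(-24 - 5) + 72544) = 1/((40000 + 18800 + (36/5)*(-29))/(-29) + 72544) = 1/(-(40000 + 18800 - 1044/5)/29 + 72544) = 1/(-1/29*292956/5 + 72544) = 1/(-292956/145 + 72544) = 1/(10225924/145) = 145/10225924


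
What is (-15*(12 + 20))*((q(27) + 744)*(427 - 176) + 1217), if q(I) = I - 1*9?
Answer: -92389920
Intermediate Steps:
q(I) = -9 + I (q(I) = I - 9 = -9 + I)
(-15*(12 + 20))*((q(27) + 744)*(427 - 176) + 1217) = (-15*(12 + 20))*(((-9 + 27) + 744)*(427 - 176) + 1217) = (-15*32)*((18 + 744)*251 + 1217) = -480*(762*251 + 1217) = -480*(191262 + 1217) = -480*192479 = -92389920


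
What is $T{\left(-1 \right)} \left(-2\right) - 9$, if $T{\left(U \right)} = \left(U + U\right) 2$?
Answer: $-1$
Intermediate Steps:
$T{\left(U \right)} = 4 U$ ($T{\left(U \right)} = 2 U 2 = 4 U$)
$T{\left(-1 \right)} \left(-2\right) - 9 = 4 \left(-1\right) \left(-2\right) - 9 = \left(-4\right) \left(-2\right) - 9 = 8 - 9 = -1$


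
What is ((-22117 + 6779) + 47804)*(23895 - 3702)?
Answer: 655585938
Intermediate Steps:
((-22117 + 6779) + 47804)*(23895 - 3702) = (-15338 + 47804)*20193 = 32466*20193 = 655585938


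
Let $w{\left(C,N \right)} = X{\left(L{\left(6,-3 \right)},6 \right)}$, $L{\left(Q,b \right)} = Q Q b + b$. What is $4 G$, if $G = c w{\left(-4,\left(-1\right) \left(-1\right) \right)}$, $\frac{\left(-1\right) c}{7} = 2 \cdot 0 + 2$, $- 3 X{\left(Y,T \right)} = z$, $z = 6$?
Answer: $112$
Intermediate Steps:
$L{\left(Q,b \right)} = b + b Q^{2}$ ($L{\left(Q,b \right)} = Q^{2} b + b = b Q^{2} + b = b + b Q^{2}$)
$X{\left(Y,T \right)} = -2$ ($X{\left(Y,T \right)} = \left(- \frac{1}{3}\right) 6 = -2$)
$w{\left(C,N \right)} = -2$
$c = -14$ ($c = - 7 \left(2 \cdot 0 + 2\right) = - 7 \left(0 + 2\right) = \left(-7\right) 2 = -14$)
$G = 28$ ($G = \left(-14\right) \left(-2\right) = 28$)
$4 G = 4 \cdot 28 = 112$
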